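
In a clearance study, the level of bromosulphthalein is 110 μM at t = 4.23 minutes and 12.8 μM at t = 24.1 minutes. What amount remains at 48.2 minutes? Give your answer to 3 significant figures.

0.942 μM

Over Δt = 24.1 − 4.23 = 19.87 minutes, the level fell by a factor of 110/12.8 ≈ 8.5938.
n = log₂(8.5938) ≈ 3.1033 half-lives, so t½ = 19.87/3.1033 ≈ 6.4029 minutes.
From t = 24.1 to t = 48.2: 12.8 × (1/2)^((48.2−24.1)/6.4029) ≈ 0.94223 μM.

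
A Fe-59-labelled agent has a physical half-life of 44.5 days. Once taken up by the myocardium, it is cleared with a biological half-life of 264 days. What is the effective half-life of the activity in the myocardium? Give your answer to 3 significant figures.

1/t_eff = 1/t_phys + 1/t_biol = 1/44.5 + 1/264 = 0.02626 per day.
t_eff = 44.5 × 264 / (44.5 + 264) ≈ 38.081 days.

38.1 days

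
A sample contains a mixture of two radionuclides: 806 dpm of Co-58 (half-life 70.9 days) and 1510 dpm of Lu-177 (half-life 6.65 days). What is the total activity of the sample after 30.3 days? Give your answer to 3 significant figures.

664 dpm

Co-58: 806 × (1/2)^(30.3/70.9) = 806 × (1/2)^0.42736 ≈ 599.36 dpm.
Lu-177: 1510 × (1/2)^(30.3/6.65) = 1510 × (1/2)^4.5564 ≈ 64.175 dpm.
Total = 599.36 + 64.175 ≈ 663.53 dpm.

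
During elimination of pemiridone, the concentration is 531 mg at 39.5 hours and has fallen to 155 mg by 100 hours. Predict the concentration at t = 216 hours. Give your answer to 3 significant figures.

Over Δt = 100 − 39.5 = 60.5 hours, the level fell by a factor of 531/155 ≈ 3.4258.
n = log₂(3.4258) ≈ 1.7764 half-lives, so t½ = 60.5/1.7764 ≈ 34.057 hours.
From t = 100 to t = 216: 155 × (1/2)^((216−100)/34.057) ≈ 14.622 mg.

14.6 mg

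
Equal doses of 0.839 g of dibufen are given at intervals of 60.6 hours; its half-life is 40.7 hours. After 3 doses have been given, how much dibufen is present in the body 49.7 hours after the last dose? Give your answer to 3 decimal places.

The 3 doses were given 170.9, 110.3, 49.7 hours ago.
Total = 0.839·(1/2)^(170.9/40.7) + 0.839·(1/2)^(110.3/40.7) + 0.839·(1/2)^(49.7/40.7)
      = 0.045681 + 0.12822 + 0.35989 ≈ 0.53378 g.

0.534 g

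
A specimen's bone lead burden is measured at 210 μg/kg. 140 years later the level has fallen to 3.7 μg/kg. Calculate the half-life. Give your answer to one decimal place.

A/A₀ = 3.7/210 ≈ 0.017619.
n = log₂(56.757) ≈ 5.8267 half-lives elapsed in 140 years.
t½ = 140/5.8267 ≈ 24.027 years.

24.0 years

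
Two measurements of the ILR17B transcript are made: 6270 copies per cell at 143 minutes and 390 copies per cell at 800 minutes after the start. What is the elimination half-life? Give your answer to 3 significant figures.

164 minutes

Over Δt = 800 − 143 = 657 minutes, the level fell by a factor of 6270/390 ≈ 16.077.
n = log₂(16.077) ≈ 4.0069 half-lives, so t½ = 657/4.0069 ≈ 163.97 minutes.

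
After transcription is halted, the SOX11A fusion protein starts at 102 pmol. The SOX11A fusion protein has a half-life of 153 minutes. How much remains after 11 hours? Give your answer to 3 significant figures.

5.13 pmol

Convert the elapsed time: 11 hours = 660 minutes.
Number of half-lives: n = 660/153 ≈ 4.3137.
Remaining = 102 × (1/2)^4.3137 = 102 × 0.050285 ≈ 5.1291 pmol.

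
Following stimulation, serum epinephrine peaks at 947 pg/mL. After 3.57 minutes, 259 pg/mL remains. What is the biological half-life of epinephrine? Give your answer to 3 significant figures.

1.91 minutes

A/A₀ = 259/947 ≈ 0.2735.
n = log₂(3.6564) ≈ 1.8704 half-lives elapsed in 3.57 minutes.
t½ = 3.57/1.8704 ≈ 1.9087 minutes.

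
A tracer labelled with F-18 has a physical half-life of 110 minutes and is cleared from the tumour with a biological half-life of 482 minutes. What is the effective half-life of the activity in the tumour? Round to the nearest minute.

1/t_eff = 1/t_phys + 1/t_biol = 1/110 + 1/482 = 0.011166 per minute.
t_eff = 110 × 482 / (110 + 482) ≈ 89.561 minutes.

90 minutes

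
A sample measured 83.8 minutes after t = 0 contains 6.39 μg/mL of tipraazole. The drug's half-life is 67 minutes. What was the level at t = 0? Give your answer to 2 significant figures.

15 μg/mL

Number of half-lives elapsed: n = 83.8/67 ≈ 1.2507.
A₀ = A × 2^n = 6.39 × 2^1.2507 = 6.39 × 2.3796 ≈ 15.206 μg/mL.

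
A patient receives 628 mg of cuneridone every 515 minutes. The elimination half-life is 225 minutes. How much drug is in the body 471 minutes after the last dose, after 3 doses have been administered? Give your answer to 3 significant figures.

183 mg

The 3 doses were given 1501, 986, 471 minutes ago.
Total = 628·(1/2)^(1501/225) + 628·(1/2)^(986/225) + 628·(1/2)^(471/225)
      = 6.1625 + 30.115 + 147.16 ≈ 183.44 mg.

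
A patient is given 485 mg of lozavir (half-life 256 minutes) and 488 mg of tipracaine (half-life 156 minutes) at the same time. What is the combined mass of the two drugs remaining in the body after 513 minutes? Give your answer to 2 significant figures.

lozavir: 485 × (1/2)^(513/256) = 485 × (1/2)^2.0039 ≈ 120.92 mg.
tipracaine: 488 × (1/2)^(513/156) = 488 × (1/2)^3.2885 ≈ 49.945 mg.
Total = 120.92 + 49.945 ≈ 170.87 mg.

170 mg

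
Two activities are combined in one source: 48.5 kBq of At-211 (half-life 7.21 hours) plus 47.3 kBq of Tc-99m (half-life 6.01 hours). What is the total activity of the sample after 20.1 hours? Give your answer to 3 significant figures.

11.7 kBq

At-211: 48.5 × (1/2)^(20.1/7.21) = 48.5 × (1/2)^2.7878 ≈ 7.0231 kBq.
Tc-99m: 47.3 × (1/2)^(20.1/6.01) = 47.3 × (1/2)^3.3444 ≈ 4.6568 kBq.
Total = 7.0231 + 4.6568 ≈ 11.68 kBq.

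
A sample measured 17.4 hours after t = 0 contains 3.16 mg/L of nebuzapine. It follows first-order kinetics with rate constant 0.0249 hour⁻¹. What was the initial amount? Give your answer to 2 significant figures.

t½ = ln 2 / λ = 0.69315 / 0.0249 ≈ 27.837 hours.
Number of half-lives elapsed: n = 17.4/27.837 ≈ 0.62506.
A₀ = A × 2^n = 3.16 × 2^0.62506 = 3.16 × 1.5423 ≈ 4.8736 mg/L.

4.9 mg/L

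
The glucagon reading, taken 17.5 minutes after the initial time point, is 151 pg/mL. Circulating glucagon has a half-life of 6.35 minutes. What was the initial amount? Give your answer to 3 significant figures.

1020 pg/mL

Number of half-lives elapsed: n = 17.5/6.35 ≈ 2.7559.
A₀ = A × 2^n = 151 × 2^2.7559 = 151 × 6.7548 ≈ 1020 pg/mL.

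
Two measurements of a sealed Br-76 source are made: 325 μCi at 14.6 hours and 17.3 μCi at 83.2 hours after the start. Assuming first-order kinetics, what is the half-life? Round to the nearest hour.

Over Δt = 83.2 − 14.6 = 68.6 hours, the level fell by a factor of 325/17.3 ≈ 18.786.
n = log₂(18.786) ≈ 4.2316 half-lives, so t½ = 68.6/4.2316 ≈ 16.211 hours.

16 hours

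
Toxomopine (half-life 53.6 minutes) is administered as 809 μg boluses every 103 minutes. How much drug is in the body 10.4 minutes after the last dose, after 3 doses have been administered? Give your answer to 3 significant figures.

943 μg

The 3 doses were given 216.4, 113.4, 10.4 minutes ago.
Total = 809·(1/2)^(216.4/53.6) + 809·(1/2)^(113.4/53.6) + 809·(1/2)^(10.4/53.6)
      = 49.272 + 186.67 + 707.2 ≈ 943.13 μg.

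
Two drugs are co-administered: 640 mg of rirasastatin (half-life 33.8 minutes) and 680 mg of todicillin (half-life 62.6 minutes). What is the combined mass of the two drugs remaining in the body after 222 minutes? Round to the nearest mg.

rirasastatin: 640 × (1/2)^(222/33.8) = 640 × (1/2)^6.568 ≈ 6.7453 mg.
todicillin: 680 × (1/2)^(222/62.6) = 680 × (1/2)^3.5463 ≈ 58.205 mg.
Total = 6.7453 + 58.205 ≈ 64.95 mg.

65 mg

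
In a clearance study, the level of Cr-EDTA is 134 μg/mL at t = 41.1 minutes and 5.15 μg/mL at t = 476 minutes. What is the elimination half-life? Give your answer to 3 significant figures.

Over Δt = 476 − 41.1 = 434.9 minutes, the level fell by a factor of 134/5.15 ≈ 26.019.
n = log₂(26.019) ≈ 4.7015 half-lives, so t½ = 434.9/4.7015 ≈ 92.502 minutes.

92.5 minutes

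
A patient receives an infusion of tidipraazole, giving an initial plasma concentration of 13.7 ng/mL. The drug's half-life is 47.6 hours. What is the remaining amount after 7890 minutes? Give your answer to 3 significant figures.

2.02 ng/mL

Convert the elapsed time: 7890 minutes = 131.5 hours.
Number of half-lives: n = 131.5/47.6 ≈ 2.7626.
Remaining = 13.7 × (1/2)^2.7626 = 13.7 × 0.14736 ≈ 2.0188 ng/mL.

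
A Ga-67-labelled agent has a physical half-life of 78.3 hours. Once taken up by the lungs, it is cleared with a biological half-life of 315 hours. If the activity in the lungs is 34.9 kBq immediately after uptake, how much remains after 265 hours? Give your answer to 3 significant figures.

1/t_eff = 1/t_phys + 1/t_biol = 1/78.3 + 1/315 = 0.015946 per hour.
t_eff = 78.3 × 315 / (78.3 + 315) ≈ 62.712 hours.
Remaining = 34.9 × (1/2)^(265/62.712) = 34.9 × (1/2)^4.2257 ≈ 1.8654 kBq.

1.87 kBq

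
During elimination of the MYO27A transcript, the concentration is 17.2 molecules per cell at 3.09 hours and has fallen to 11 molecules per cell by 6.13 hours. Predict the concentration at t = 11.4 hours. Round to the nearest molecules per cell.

5 molecules per cell

Over Δt = 6.13 − 3.09 = 3.04 hours, the level fell by a factor of 17.2/11 ≈ 1.5636.
n = log₂(1.5636) ≈ 0.64491 half-lives, so t½ = 3.04/0.64491 ≈ 4.7139 hours.
From t = 6.13 to t = 11.4: 11 × (1/2)^((11.4−6.13)/4.7139) ≈ 5.0681 molecules per cell.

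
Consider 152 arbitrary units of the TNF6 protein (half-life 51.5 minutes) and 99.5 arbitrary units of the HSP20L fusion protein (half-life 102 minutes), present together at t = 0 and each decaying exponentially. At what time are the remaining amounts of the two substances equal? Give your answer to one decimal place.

Set 152·(1/2)^(t/51.5) = 99.5·(1/2)^(t/102).
Taking log₂: log₂(152/99.5) = t·(1/51.5 − 1/102).
log₂(1.5276) = 0.6113; 1/51.5 − 1/102 = 0.0096136.
t = 0.6113 / 0.0096136 ≈ 63.588 minutes.

63.6 minutes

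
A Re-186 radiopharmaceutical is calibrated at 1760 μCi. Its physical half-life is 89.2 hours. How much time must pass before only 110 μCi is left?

110/1760 = 1/16, so 4 half-lives have elapsed.
t = 4 × 89.2 = 356.8 hours.

356.8 hours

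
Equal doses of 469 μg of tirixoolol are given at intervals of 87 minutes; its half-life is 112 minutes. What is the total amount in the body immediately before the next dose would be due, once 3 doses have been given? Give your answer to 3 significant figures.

527 μg

The 3 doses were given 261, 174, 87 minutes ago.
Total = 469·(1/2)^(261/112) + 469·(1/2)^(174/112) + 469·(1/2)^(87/112)
      = 93.254 + 159.77 + 273.74 ≈ 526.77 μg.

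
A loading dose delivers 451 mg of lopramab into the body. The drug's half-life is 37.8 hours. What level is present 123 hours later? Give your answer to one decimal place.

Number of half-lives: n = 123/37.8 ≈ 3.254.
Remaining = 451 × (1/2)^3.254 = 451 × 0.10482 ≈ 47.275 mg.

47.3 mg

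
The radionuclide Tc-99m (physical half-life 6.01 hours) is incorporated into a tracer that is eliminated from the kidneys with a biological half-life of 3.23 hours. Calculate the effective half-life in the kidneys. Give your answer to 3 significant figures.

1/t_eff = 1/t_phys + 1/t_biol = 1/6.01 + 1/3.23 = 0.47599 per hour.
t_eff = 6.01 × 3.23 / (6.01 + 3.23) ≈ 2.1009 hours.

2.10 hours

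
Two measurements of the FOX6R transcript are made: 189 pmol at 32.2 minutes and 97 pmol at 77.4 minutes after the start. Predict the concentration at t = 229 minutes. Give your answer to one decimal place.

Over Δt = 77.4 − 32.2 = 45.2 minutes, the level fell by a factor of 189/97 ≈ 1.9485.
n = log₂(1.9485) ≈ 0.96233 half-lives, so t½ = 45.2/0.96233 ≈ 46.969 minutes.
From t = 77.4 to t = 229: 97 × (1/2)^((229−77.4)/46.969) ≈ 10.355 pmol.

10.4 pmol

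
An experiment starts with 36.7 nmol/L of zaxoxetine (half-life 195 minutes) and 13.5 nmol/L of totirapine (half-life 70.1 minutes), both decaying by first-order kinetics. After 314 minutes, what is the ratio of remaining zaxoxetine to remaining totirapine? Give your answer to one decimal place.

zaxoxetine: 36.7 × (1/2)^(314/195) = 36.7 × (1/2)^1.6103 ≈ 12.021 nmol/L.
totirapine: 13.5 × (1/2)^(314/70.1) = 13.5 × (1/2)^4.4793 ≈ 0.60524 nmol/L.
Ratio ≈ 12.021 / 0.60524 ≈ 19.861.

19.9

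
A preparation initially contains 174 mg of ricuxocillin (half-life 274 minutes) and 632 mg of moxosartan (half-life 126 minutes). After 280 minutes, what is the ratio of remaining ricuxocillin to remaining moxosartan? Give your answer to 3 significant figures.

0.633

ricuxocillin: 174 × (1/2)^(280/274) = 174 × (1/2)^1.0219 ≈ 85.689 mg.
moxosartan: 632 × (1/2)^(280/126) = 632 × (1/2)^2.2222 ≈ 135.44 mg.
Ratio ≈ 85.689 / 135.44 ≈ 0.63265.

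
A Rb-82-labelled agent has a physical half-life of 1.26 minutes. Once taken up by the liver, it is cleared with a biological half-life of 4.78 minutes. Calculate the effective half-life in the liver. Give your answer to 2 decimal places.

1.00 minutes

1/t_eff = 1/t_phys + 1/t_biol = 1/1.26 + 1/4.78 = 1.0029 per minute.
t_eff = 1.26 × 4.78 / (1.26 + 4.78) ≈ 0.99715 minutes.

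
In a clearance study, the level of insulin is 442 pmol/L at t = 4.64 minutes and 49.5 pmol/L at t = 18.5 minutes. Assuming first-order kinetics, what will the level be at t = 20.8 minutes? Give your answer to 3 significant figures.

Over Δt = 18.5 − 4.64 = 13.86 minutes, the level fell by a factor of 442/49.5 ≈ 8.9293.
n = log₂(8.9293) ≈ 3.1585 half-lives, so t½ = 13.86/3.1585 ≈ 4.3881 minutes.
From t = 18.5 to t = 20.8: 49.5 × (1/2)^((20.8−18.5)/4.3881) ≈ 34.421 pmol/L.

34.4 pmol/L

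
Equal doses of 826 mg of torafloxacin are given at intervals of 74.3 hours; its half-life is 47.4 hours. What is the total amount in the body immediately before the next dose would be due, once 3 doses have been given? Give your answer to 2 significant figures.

400 mg

The 3 doses were given 222.9, 148.6, 74.3 hours ago.
Total = 826·(1/2)^(222.9/47.4) + 826·(1/2)^(148.6/47.4) + 826·(1/2)^(74.3/47.4)
      = 31.723 + 94.025 + 278.68 ≈ 404.43 mg.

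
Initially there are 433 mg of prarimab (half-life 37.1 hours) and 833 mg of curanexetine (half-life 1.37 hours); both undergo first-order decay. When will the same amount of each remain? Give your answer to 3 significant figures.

Set 433·(1/2)^(t/37.1) = 833·(1/2)^(t/1.37).
Taking log₂: log₂(433/833) = t·(1/37.1 − 1/1.37).
log₂(0.51981) = -0.94395; 1/37.1 − 1/1.37 = -0.70297.
t = -0.94395 / -0.70297 ≈ 1.3428 hours.

1.34 hours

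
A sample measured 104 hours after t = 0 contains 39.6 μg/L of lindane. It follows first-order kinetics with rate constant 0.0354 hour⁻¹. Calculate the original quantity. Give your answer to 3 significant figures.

1570 μg/L

t½ = ln 2 / k = 0.69315 / 0.0354 ≈ 19.58 hours.
Number of half-lives elapsed: n = 104/19.58 ≈ 5.3114.
A₀ = A × 2^n = 39.6 × 2^5.3114 = 39.6 × 39.71 ≈ 1572.5 μg/L.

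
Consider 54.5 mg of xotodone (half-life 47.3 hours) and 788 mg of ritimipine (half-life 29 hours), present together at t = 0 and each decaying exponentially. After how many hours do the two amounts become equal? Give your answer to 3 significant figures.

Set 54.5·(1/2)^(t/47.3) = 788·(1/2)^(t/29).
Taking log₂: log₂(54.5/788) = t·(1/47.3 − 1/29).
log₂(0.069162) = -3.8539; 1/47.3 − 1/29 = -0.013341.
t = -3.8539 / -0.013341 ≈ 288.87 hours.

289 hours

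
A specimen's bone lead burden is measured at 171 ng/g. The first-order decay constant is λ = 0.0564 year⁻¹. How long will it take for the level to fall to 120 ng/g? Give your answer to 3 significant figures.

t½ = ln 2 / λ = 0.69315 / 0.0564 ≈ 12.29 years.
Fraction remaining = 120/171 ≈ 0.70175.
n = log₂(171/120) = ln(1.425)/ln 2 ≈ 0.51096 half-lives.
t = n × t½ = 0.51096 × 12.29 ≈ 6.2796 years.

6.28 years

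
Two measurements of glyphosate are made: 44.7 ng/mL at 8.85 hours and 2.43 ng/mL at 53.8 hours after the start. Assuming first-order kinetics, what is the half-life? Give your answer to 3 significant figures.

Over Δt = 53.8 − 8.85 = 44.95 hours, the level fell by a factor of 44.7/2.43 ≈ 18.395.
n = log₂(18.395) ≈ 4.2012 half-lives, so t½ = 44.95/4.2012 ≈ 10.699 hours.

10.7 hours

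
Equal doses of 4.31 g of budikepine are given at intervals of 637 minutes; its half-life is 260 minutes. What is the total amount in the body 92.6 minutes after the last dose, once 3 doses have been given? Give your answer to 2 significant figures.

The 3 doses were given 1366.6, 729.6, 92.6 minutes ago.
Total = 4.31·(1/2)^(1366.6/260) + 4.31·(1/2)^(729.6/260) + 4.31·(1/2)^(92.6/260)
      = 0.11278 + 0.61623 + 3.3672 ≈ 4.0962 g.

4.1 g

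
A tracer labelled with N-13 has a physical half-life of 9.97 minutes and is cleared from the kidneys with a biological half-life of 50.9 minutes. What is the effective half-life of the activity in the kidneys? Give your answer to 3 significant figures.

1/t_eff = 1/t_phys + 1/t_biol = 1/9.97 + 1/50.9 = 0.11995 per minute.
t_eff = 9.97 × 50.9 / (9.97 + 50.9) ≈ 8.337 minutes.

8.34 minutes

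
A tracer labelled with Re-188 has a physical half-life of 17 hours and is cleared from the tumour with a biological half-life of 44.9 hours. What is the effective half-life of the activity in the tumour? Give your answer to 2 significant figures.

1/t_eff = 1/t_phys + 1/t_biol = 1/17 + 1/44.9 = 0.081095 per hour.
t_eff = 17 × 44.9 / (17 + 44.9) ≈ 12.331 hours.

12 hours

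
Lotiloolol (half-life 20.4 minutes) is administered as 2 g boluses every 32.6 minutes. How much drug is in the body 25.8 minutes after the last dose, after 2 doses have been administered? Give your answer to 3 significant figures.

The 2 doses were given 58.4, 25.8 minutes ago.
Total = 2·(1/2)^(58.4/20.4) + 2·(1/2)^(25.8/20.4)
      = 0.27495 + 0.83237 ≈ 1.1073 g.

1.11 g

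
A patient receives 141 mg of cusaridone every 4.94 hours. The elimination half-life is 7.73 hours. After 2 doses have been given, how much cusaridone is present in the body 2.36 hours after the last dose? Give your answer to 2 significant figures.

The 2 doses were given 7.3, 2.36 hours ago.
Total = 141·(1/2)^(7.3/7.73) + 141·(1/2)^(2.36/7.73)
      = 73.271 + 114.11 ≈ 187.38 mg.

190 mg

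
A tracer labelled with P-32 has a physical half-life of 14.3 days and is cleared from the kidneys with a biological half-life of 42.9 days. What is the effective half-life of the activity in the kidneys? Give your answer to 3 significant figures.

1/t_eff = 1/t_phys + 1/t_biol = 1/14.3 + 1/42.9 = 0.09324 per day.
t_eff = 14.3 × 42.9 / (14.3 + 42.9) ≈ 10.725 days.

10.7 days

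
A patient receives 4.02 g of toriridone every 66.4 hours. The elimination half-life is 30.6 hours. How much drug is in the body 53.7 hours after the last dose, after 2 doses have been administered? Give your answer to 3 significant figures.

1.46 g

The 2 doses were given 120.1, 53.7 hours ago.
Total = 4.02·(1/2)^(120.1/30.6) + 4.02·(1/2)^(53.7/30.6)
      = 0.26469 + 1.1911 ≈ 1.4558 g.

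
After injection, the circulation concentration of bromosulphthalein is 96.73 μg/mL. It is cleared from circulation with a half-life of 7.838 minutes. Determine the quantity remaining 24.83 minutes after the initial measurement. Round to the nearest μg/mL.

11 μg/mL

Number of half-lives: n = 24.83/7.838 ≈ 3.1679.
Remaining = 96.73 × (1/2)^3.1679 = 96.73 × 0.11127 ≈ 10.763 μg/mL.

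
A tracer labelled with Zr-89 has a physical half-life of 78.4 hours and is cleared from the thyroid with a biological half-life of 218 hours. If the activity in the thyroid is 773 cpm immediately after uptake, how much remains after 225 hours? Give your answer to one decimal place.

1/t_eff = 1/t_phys + 1/t_biol = 1/78.4 + 1/218 = 0.017342 per hour.
t_eff = 78.4 × 218 / (78.4 + 218) ≈ 57.663 hours.
Remaining = 773 × (1/2)^(225/57.663) = 773 × (1/2)^3.902 ≈ 51.708 cpm.

51.7 cpm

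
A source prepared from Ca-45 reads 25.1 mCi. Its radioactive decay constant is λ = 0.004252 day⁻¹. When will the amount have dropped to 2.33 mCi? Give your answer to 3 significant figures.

559 days

t½ = ln 2 / λ = 0.69315 / 0.004252 ≈ 163.02 days.
Fraction remaining = 2.33/25.1 ≈ 0.092829.
n = log₂(25.1/2.33) = ln(10.773)/ln 2 ≈ 3.4293 half-lives.
t = n × t½ = 3.4293 × 163.02 ≈ 559.03 days.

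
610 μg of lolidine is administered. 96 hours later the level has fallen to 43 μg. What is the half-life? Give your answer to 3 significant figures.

25.1 hours

A/A₀ = 43/610 ≈ 0.070492.
n = log₂(14.186) ≈ 3.8264 half-lives elapsed in 96 hours.
t½ = 96/3.8264 ≈ 25.089 hours.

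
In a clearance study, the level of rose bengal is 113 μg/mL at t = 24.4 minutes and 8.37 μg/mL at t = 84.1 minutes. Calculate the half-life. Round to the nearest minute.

16 minutes

Over Δt = 84.1 − 24.4 = 59.7 minutes, the level fell by a factor of 113/8.37 ≈ 13.501.
n = log₂(13.501) ≈ 3.755 half-lives, so t½ = 59.7/3.755 ≈ 15.899 minutes.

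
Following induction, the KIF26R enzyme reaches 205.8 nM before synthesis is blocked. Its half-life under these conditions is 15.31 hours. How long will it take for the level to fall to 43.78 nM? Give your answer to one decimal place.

34.2 hours

Fraction remaining = 43.78/205.8 ≈ 0.21273.
n = log₂(205.8/43.78) = ln(4.7008)/ln 2 ≈ 2.2329 half-lives.
t = n × t½ = 2.2329 × 15.31 ≈ 34.186 hours.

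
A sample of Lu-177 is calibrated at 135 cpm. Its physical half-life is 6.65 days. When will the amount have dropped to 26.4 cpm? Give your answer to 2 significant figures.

16 days

Fraction remaining = 26.4/135 ≈ 0.19556.
n = log₂(135/26.4) = ln(5.1136)/ln 2 ≈ 2.3543 half-lives.
t = n × t½ = 2.3543 × 6.65 ≈ 15.656 days.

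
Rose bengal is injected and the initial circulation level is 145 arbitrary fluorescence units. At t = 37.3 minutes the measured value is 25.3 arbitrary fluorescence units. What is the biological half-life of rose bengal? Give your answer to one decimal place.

A/A₀ = 25.3/145 ≈ 0.17448.
n = log₂(5.7312) ≈ 2.5188 half-lives elapsed in 37.3 minutes.
t½ = 37.3/2.5188 ≈ 14.808 minutes.

14.8 minutes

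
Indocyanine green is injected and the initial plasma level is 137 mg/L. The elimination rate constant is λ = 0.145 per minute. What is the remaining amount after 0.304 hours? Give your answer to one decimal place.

t½ = ln 2 / λ = 0.69315 / 0.145 ≈ 4.7803 minutes.
Convert the elapsed time: 0.304 hours = 18.24 minutes.
Number of half-lives: n = 18.24/4.7803 ≈ 3.8156.
Remaining = 137 × (1/2)^3.8156 = 137 × 0.07102 ≈ 9.7297 mg/L.

9.7 mg/L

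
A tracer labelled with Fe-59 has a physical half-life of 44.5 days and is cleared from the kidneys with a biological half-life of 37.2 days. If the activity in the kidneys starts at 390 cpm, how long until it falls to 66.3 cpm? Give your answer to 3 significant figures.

1/t_eff = 1/t_phys + 1/t_biol = 1/44.5 + 1/37.2 = 0.049354 per day.
t_eff = 44.5 × 37.2 / (44.5 + 37.2) ≈ 20.262 days.
n = log₂(390/66.3) ≈ 2.5564; t = 2.5564 × 20.262 ≈ 51.797 days.

51.8 days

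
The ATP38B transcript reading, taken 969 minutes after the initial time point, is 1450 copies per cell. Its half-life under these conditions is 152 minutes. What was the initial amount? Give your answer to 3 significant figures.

Number of half-lives elapsed: n = 969/152 ≈ 6.375.
A₀ = A × 2^n = 1450 × 2^6.375 = 1450 × 82.998 ≈ 120350 copies per cell.

120000 copies per cell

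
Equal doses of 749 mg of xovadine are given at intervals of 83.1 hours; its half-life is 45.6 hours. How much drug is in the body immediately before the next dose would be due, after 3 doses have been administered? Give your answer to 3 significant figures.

The 3 doses were given 249.3, 166.2, 83.1 hours ago.
Total = 749·(1/2)^(249.3/45.6) + 749·(1/2)^(166.2/45.6) + 749·(1/2)^(83.1/45.6)
      = 16.932 + 59.883 + 211.78 ≈ 288.6 mg.

289 mg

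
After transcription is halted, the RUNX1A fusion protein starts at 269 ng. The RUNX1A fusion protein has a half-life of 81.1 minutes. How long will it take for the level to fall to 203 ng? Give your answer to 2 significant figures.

Fraction remaining = 203/269 ≈ 0.75465.
n = log₂(269/203) = ln(1.3251)/ln 2 ≈ 0.40613 half-lives.
t = n × t½ = 0.40613 × 81.1 ≈ 32.937 minutes.

33 minutes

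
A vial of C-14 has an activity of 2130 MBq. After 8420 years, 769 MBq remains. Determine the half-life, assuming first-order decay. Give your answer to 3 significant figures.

A/A₀ = 769/2130 ≈ 0.36103.
n = log₂(2.7698) ≈ 1.4698 half-lives elapsed in 8420 years.
t½ = 8420/1.4698 ≈ 5728.7 years.

5730 years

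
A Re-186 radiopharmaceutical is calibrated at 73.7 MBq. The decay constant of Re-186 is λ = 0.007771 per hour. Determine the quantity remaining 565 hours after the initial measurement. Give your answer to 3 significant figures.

t½ = ln 2 / λ = 0.69315 / 0.007771 ≈ 89.197 hours.
Number of half-lives: n = 565/89.197 ≈ 6.3343.
Remaining = 73.7 × (1/2)^6.3343 = 73.7 × 0.012393 ≈ 0.91337 MBq.

0.913 MBq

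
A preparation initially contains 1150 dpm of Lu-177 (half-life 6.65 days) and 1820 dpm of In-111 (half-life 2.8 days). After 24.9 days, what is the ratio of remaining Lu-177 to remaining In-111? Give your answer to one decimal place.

Lu-177: 1150 × (1/2)^(24.9/6.65) = 1150 × (1/2)^3.7444 ≈ 85.809 dpm.
In-111: 1820 × (1/2)^(24.9/2.8) = 1820 × (1/2)^8.8929 ≈ 3.8287 dpm.
Ratio ≈ 85.809 / 3.8287 ≈ 22.412.

22.4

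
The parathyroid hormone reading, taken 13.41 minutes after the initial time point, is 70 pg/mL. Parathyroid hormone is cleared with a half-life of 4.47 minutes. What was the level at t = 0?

Number of half-lives elapsed: n = 13.41/4.47 ≈ 3.
A₀ = A × 2^n = 70 × 2^3 = 70 × 8 ≈ 560 pg/mL.

560 pg/mL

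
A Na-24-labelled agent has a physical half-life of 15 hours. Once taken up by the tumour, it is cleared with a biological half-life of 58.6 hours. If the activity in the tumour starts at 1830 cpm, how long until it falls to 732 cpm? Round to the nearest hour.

1/t_eff = 1/t_phys + 1/t_biol = 1/15 + 1/58.6 = 0.083732 per hour.
t_eff = 15 × 58.6 / (15 + 58.6) ≈ 11.943 hours.
n = log₂(1830/732) ≈ 1.3219; t = 1.3219 × 11.943 ≈ 15.788 hours.

16 hours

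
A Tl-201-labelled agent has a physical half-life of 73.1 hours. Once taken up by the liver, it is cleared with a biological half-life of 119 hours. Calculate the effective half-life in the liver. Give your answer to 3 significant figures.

1/t_eff = 1/t_phys + 1/t_biol = 1/73.1 + 1/119 = 0.022083 per hour.
t_eff = 73.1 × 119 / (73.1 + 119) ≈ 45.283 hours.

45.3 hours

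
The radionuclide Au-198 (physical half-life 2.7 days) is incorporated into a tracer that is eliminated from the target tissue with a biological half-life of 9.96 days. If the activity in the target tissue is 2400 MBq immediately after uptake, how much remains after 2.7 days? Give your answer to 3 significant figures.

1/t_eff = 1/t_phys + 1/t_biol = 1/2.7 + 1/9.96 = 0.47077 per day.
t_eff = 2.7 × 9.96 / (2.7 + 9.96) ≈ 2.1242 days.
Remaining = 2400 × (1/2)^(2.7/2.1242) = 2400 × (1/2)^1.2711 ≈ 994.44 MBq.

994 MBq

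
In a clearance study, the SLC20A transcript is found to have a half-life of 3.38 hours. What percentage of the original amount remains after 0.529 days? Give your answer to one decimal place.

0.529 days = 12.696 hours.
n = 12.696/3.38 ≈ 3.7562 half-lives.
Fraction remaining = (1/2)^3.7562 ≈ 0.074006, i.e. 7.4006%.

7.4%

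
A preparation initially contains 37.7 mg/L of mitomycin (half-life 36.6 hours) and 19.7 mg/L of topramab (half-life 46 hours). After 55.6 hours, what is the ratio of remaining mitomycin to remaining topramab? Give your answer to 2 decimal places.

mitomycin: 37.7 × (1/2)^(55.6/36.6) = 37.7 × (1/2)^1.5191 ≈ 13.153 mg/L.
topramab: 19.7 × (1/2)^(55.6/46) = 19.7 × (1/2)^1.2087 ≈ 8.5234 mg/L.
Ratio ≈ 13.153 / 8.5234 ≈ 1.5432.

1.54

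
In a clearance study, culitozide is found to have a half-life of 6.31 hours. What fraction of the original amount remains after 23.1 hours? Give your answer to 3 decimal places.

0.079

n = 23.1/6.31 ≈ 3.6609 half-lives.
Fraction remaining = (1/2)^3.6609 ≈ 0.079063.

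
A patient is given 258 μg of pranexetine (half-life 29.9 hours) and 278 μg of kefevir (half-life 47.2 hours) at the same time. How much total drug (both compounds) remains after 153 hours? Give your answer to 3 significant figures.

36.8 μg

pranexetine: 258 × (1/2)^(153/29.9) = 258 × (1/2)^5.1171 ≈ 7.4342 μg.
kefevir: 278 × (1/2)^(153/47.2) = 278 × (1/2)^3.2415 ≈ 29.393 μg.
Total = 7.4342 + 29.393 ≈ 36.827 μg.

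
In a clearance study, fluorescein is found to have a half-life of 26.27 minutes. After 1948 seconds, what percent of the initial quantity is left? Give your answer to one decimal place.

1948 seconds = 32.4667 minutes.
n = 32.4667/26.27 ≈ 1.2359 half-lives.
Fraction remaining = (1/2)^1.2359 ≈ 0.42458, i.e. 42.458%.

42.5%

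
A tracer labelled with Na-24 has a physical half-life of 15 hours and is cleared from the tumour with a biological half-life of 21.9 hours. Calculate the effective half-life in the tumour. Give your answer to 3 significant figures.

1/t_eff = 1/t_phys + 1/t_biol = 1/15 + 1/21.9 = 0.11233 per hour.
t_eff = 15 × 21.9 / (15 + 21.9) ≈ 8.9024 hours.

8.90 hours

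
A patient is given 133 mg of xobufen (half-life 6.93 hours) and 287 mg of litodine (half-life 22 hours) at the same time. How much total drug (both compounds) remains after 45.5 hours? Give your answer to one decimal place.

xobufen: 133 × (1/2)^(45.5/6.93) = 133 × (1/2)^6.5657 ≈ 1.4041 mg.
litodine: 287 × (1/2)^(45.5/22) = 287 × (1/2)^2.0682 ≈ 68.438 mg.
Total = 1.4041 + 68.438 ≈ 69.842 mg.

69.8 mg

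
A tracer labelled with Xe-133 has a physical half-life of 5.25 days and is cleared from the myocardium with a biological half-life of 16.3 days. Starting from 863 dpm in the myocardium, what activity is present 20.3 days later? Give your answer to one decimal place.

25.0 dpm

1/t_eff = 1/t_phys + 1/t_biol = 1/5.25 + 1/16.3 = 0.25183 per day.
t_eff = 5.25 × 16.3 / (5.25 + 16.3) ≈ 3.971 days.
Remaining = 863 × (1/2)^(20.3/3.971) = 863 × (1/2)^5.1121 ≈ 24.953 dpm.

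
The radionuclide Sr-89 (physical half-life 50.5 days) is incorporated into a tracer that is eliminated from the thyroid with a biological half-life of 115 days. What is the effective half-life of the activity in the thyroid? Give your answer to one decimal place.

1/t_eff = 1/t_phys + 1/t_biol = 1/50.5 + 1/115 = 0.028498 per day.
t_eff = 50.5 × 115 / (50.5 + 115) ≈ 35.091 days.

35.1 days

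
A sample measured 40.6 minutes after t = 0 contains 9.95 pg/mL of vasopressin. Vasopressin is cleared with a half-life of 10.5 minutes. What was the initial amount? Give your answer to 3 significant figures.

145 pg/mL

Number of half-lives elapsed: n = 40.6/10.5 ≈ 3.8667.
A₀ = A × 2^n = 9.95 × 2^3.8667 = 9.95 × 14.588 ≈ 145.15 pg/mL.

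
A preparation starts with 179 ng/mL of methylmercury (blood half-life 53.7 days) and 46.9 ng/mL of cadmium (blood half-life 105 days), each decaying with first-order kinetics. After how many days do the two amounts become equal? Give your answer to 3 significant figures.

212 days

Set 179·(1/2)^(t/53.7) = 46.9·(1/2)^(t/105).
Taking log₂: log₂(179/46.9) = t·(1/53.7 − 1/105).
log₂(3.8166) = 1.9323; 1/53.7 − 1/105 = 0.0090982.
t = 1.9323 / 0.0090982 ≈ 212.38 days.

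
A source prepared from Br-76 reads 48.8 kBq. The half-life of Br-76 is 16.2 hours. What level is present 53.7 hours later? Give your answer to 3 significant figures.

4.90 kBq

Number of half-lives: n = 53.7/16.2 ≈ 3.3148.
Remaining = 48.8 × (1/2)^3.3148 = 48.8 × 0.10049 ≈ 4.9041 kBq.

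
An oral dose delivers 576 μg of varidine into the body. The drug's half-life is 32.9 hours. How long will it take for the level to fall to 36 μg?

131.6 hours

36/576 = 1/16, so 4 half-lives have elapsed.
t = 4 × 32.9 = 131.6 hours.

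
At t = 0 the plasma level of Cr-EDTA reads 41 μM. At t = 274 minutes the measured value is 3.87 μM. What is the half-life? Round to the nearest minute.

A/A₀ = 3.87/41 ≈ 0.09439.
n = log₂(10.594) ≈ 3.4052 half-lives elapsed in 274 minutes.
t½ = 274/3.4052 ≈ 80.465 minutes.

80 minutes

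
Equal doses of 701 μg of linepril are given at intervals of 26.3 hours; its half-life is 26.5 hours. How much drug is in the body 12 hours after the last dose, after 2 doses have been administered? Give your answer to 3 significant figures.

770 μg

The 2 doses were given 38.3, 12 hours ago.
Total = 701·(1/2)^(38.3/26.5) + 701·(1/2)^(12/26.5)
      = 257.42 + 512.16 ≈ 769.58 μg.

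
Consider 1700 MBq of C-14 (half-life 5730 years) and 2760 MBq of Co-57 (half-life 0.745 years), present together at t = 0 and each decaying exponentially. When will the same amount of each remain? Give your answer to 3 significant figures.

0.521 years

Set 1700·(1/2)^(t/5730) = 2760·(1/2)^(t/0.745).
Taking log₂: log₂(1700/2760) = t·(1/5730 − 1/0.745).
log₂(0.61594) = -0.69913; 1/5730 − 1/0.745 = -1.3421.
t = -0.69913 / -1.3421 ≈ 0.52092 years.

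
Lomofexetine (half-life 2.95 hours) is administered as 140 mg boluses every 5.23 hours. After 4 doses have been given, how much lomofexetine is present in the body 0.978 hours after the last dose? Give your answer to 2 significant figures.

160 mg

The 4 doses were given 16.668, 11.438, 6.208, 0.978 hours ago.
Total = 140·(1/2)^(16.668/2.95) + 140·(1/2)^(11.438/2.95) + 140·(1/2)^(6.208/2.95) + 140·(1/2)^(0.978/2.95)
      = 2.7878 + 9.5268 + 32.557 + 111.26 ≈ 156.13 mg.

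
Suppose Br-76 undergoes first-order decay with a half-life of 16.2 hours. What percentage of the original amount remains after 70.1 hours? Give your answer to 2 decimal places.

4.98%

n = 70.1/16.2 ≈ 4.3272 half-lives.
Fraction remaining = (1/2)^4.3272 ≈ 0.049819, i.e. 4.9819%.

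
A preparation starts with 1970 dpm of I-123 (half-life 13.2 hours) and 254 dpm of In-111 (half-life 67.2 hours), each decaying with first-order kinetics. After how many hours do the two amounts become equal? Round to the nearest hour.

Set 1970·(1/2)^(t/13.2) = 254·(1/2)^(t/67.2).
Taking log₂: log₂(1970/254) = t·(1/13.2 − 1/67.2).
log₂(7.7559) = 2.9553; 1/13.2 − 1/67.2 = 0.060877.
t = 2.9553 / 0.060877 ≈ 48.546 hours.

49 hours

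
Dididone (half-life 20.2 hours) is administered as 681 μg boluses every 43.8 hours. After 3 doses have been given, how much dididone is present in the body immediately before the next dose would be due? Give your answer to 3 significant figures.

The 3 doses were given 131.4, 87.6, 43.8 hours ago.
Total = 681·(1/2)^(131.4/20.2) + 681·(1/2)^(87.6/20.2) + 681·(1/2)^(43.8/20.2)
      = 7.4983 + 33.705 + 151.5 ≈ 192.71 μg.

193 μg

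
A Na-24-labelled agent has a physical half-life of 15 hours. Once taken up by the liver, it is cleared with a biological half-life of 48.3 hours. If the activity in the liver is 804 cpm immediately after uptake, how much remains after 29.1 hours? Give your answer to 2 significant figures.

1/t_eff = 1/t_phys + 1/t_biol = 1/15 + 1/48.3 = 0.087371 per hour.
t_eff = 15 × 48.3 / (15 + 48.3) ≈ 11.445 hours.
Remaining = 804 × (1/2)^(29.1/11.445) = 804 × (1/2)^2.5425 ≈ 138 cpm.

140 cpm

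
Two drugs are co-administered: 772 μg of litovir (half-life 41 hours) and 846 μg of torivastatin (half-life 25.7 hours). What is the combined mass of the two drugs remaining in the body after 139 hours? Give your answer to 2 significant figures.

litovir: 772 × (1/2)^(139/41) = 772 × (1/2)^3.3902 ≈ 73.63 μg.
torivastatin: 846 × (1/2)^(139/25.7) = 846 × (1/2)^5.4086 ≈ 19.917 μg.
Total = 73.63 + 19.917 ≈ 93.547 μg.

94 μg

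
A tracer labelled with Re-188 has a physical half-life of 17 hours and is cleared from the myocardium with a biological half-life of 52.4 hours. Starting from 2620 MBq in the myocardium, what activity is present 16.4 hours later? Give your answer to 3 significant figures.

1080 MBq

1/t_eff = 1/t_phys + 1/t_biol = 1/17 + 1/52.4 = 0.077907 per hour.
t_eff = 17 × 52.4 / (17 + 52.4) ≈ 12.836 hours.
Remaining = 2620 × (1/2)^(16.4/12.836) = 2620 × (1/2)^1.2777 ≈ 1080.6 MBq.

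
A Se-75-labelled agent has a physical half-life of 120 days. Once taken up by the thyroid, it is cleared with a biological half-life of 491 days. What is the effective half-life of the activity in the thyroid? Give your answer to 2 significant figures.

96 days

1/t_eff = 1/t_phys + 1/t_biol = 1/120 + 1/491 = 0.01037 per day.
t_eff = 120 × 491 / (120 + 491) ≈ 96.432 days.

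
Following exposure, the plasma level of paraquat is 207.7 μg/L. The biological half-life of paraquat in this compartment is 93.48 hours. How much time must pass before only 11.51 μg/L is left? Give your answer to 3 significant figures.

390 hours

Fraction remaining = 11.51/207.7 ≈ 0.055416.
n = log₂(207.7/11.51) = ln(18.045)/ln 2 ≈ 4.1735 half-lives.
t = n × t½ = 4.1735 × 93.48 ≈ 390.14 hours.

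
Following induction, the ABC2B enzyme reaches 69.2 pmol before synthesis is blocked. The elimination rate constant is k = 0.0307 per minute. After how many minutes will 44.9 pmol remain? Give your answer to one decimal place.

14.1 minutes

t½ = ln 2 / k = 0.69315 / 0.0307 ≈ 22.578 minutes.
Fraction remaining = 44.9/69.2 ≈ 0.64884.
n = log₂(69.2/44.9) = ln(1.5412)/ln 2 ≈ 0.62406 half-lives.
t = n × t½ = 0.62406 × 22.578 ≈ 14.09 minutes.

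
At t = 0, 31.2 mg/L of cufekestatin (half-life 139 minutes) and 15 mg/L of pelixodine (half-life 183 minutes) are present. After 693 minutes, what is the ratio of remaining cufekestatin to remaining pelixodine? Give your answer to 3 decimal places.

cufekestatin: 31.2 × (1/2)^(693/139) = 31.2 × (1/2)^4.9856 ≈ 0.98477 mg/L.
pelixodine: 15 × (1/2)^(693/183) = 15 × (1/2)^3.7869 ≈ 1.0867 mg/L.
Ratio ≈ 0.98477 / 1.0867 ≈ 0.90617.

0.906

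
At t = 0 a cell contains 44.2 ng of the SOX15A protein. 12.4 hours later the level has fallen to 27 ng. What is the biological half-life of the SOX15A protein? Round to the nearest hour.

A/A₀ = 27/44.2 ≈ 0.61086.
n = log₂(1.637) ≈ 0.71109 half-lives elapsed in 12.4 hours.
t½ = 12.4/0.71109 ≈ 17.438 hours.

17 hours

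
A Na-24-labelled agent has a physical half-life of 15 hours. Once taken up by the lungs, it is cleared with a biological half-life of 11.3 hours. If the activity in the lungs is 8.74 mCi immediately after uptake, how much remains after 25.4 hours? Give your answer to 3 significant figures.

1/t_eff = 1/t_phys + 1/t_biol = 1/15 + 1/11.3 = 0.15516 per hour.
t_eff = 15 × 11.3 / (15 + 11.3) ≈ 6.4449 hours.
Remaining = 8.74 × (1/2)^(25.4/6.4449) = 8.74 × (1/2)^3.9411 ≈ 0.569 mCi.

0.569 mCi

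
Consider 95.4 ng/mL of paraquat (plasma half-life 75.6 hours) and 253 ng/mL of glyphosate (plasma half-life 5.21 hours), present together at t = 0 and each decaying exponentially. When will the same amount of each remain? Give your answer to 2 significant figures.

Set 95.4·(1/2)^(t/75.6) = 253·(1/2)^(t/5.21).
Taking log₂: log₂(95.4/253) = t·(1/75.6 − 1/5.21).
log₂(0.37708) = -1.4071; 1/75.6 − 1/5.21 = -0.17871.
t = -1.4071 / -0.17871 ≈ 7.8735 hours.

7.9 hours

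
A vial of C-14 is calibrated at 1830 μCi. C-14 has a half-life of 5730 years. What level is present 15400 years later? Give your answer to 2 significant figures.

Number of half-lives: n = 15400/5730 ≈ 2.6876.
Remaining = 1830 × (1/2)^2.6876 = 1830 × 0.15522 ≈ 284.05 μCi.

280 μCi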